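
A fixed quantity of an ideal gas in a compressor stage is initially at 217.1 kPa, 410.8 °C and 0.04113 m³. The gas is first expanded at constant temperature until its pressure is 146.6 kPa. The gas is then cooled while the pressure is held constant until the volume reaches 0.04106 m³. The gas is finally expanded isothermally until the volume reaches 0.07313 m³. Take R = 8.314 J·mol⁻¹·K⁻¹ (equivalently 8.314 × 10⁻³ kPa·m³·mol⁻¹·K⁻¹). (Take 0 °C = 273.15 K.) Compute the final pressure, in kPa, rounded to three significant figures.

P₄ ≈ 82.3 kPa

Convert: T₁ = 684.0 K.
T constant ⇒ Boyle's law P V = const: T₂ = T₁; V₂ = V₁·(P₁/P₂) = 0.06091 m³.
P constant ⇒ V ∝ T: P₃ = P₂; T₃ = T₂·(V₃/V₂) = 461.1 K.
Isothermal, so P V is constant: T₄ = T₃; P₄ = P₃·(V₃/V₄) = 82.31 kPa.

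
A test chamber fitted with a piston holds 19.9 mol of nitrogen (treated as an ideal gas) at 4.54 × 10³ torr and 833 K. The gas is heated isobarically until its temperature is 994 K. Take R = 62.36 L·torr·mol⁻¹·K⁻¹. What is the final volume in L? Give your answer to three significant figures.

V₂ ≈ 272 L

From PV = nRT: V₁ = nRT₁/P₁ = 227.7 L.
Isobaric, so V/T is constant: P₂ = P₁; V₂ = V₁·(T₂/T₁) = 271.7 L.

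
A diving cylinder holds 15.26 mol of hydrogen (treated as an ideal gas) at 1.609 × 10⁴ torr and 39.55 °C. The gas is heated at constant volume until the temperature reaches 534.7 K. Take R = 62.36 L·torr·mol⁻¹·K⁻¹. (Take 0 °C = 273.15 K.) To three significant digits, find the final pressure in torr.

Convert: T₁ = 312.7 K.
From PV = nRT: V₁ = nRT₁/P₁ = 18.49 L.
Isochoric, so P/T is constant: V₂ = V₁; P₂ = P₁·(T₂/T₁) = 2.751e+04 torr.

P₂ ≈ 2.75e+04 torr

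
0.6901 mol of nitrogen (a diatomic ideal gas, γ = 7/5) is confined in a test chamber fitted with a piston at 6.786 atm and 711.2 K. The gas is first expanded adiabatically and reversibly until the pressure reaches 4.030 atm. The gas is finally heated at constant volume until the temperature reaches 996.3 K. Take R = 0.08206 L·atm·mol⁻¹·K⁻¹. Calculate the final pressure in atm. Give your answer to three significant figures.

P₃ ≈ 6.55 atm

From PV = nRT: V₁ = nRT₁/P₁ = 5.935 L.
Adiabatic (γ = 7/5), T V^(γ−1) and P V^γ constant: T₂ = T₁·(P₂/P₁)^((γ−1)/γ) = 612.8 K; V₂ = V₁·(P₁/P₂)^(1/γ) = 8.611 L.
V constant ⇒ P ∝ T: V₃ = V₂; P₃ = P₂·(T₃/T₂) = 6.552 atm.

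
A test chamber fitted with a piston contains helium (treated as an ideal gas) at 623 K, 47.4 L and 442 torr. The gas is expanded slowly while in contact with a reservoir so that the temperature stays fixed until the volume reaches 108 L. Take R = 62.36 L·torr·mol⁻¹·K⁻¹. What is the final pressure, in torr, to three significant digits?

P₂ ≈ 194 torr

Isothermal, so P V is constant: T₂ = T₁; P₂ = P₁·(V₁/V₂) = 194.0 torr.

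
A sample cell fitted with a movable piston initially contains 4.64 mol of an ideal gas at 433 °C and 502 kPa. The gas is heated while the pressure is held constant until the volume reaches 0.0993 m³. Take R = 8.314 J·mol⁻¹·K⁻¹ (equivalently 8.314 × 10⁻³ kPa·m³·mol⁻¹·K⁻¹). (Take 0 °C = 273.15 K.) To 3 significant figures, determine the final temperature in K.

T₂ ≈ 1.29e+03 K

Convert: T₁ = 706.1 K.
From PV = nRT: V₁ = nRT₁/P₁ = 0.05427 m³.
P constant ⇒ V ∝ T: P₂ = P₁; T₂ = T₁·(V₂/V₁) = 1292 K.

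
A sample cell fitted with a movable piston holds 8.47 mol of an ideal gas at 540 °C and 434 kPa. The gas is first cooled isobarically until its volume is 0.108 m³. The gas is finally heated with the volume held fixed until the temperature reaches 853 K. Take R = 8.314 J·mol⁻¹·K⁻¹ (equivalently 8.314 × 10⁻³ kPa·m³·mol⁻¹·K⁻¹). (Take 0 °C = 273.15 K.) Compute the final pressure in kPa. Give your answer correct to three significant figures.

Convert: T₁ = 813.1 K.
From PV = nRT: V₁ = nRT₁/P₁ = 0.1319 m³.
P constant ⇒ V ∝ T: P₂ = P₁; T₂ = T₁·(V₂/V₁) = 665.6 K.
Isochoric, so P/T is constant: V₃ = V₂; P₃ = P₂·(T₃/T₂) = 556.2 kPa.

P₃ ≈ 556 kPa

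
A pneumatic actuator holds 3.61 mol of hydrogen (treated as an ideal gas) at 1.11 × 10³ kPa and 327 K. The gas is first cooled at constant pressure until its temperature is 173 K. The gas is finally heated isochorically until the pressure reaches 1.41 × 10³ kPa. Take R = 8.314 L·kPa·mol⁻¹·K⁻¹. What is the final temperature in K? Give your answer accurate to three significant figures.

From PV = nRT: V₁ = nRT₁/P₁ = 8.842 L.
P constant ⇒ V ∝ T: P₂ = P₁; V₂ = V₁·(T₂/T₁) = 4.678 L.
Isochoric, so P/T is constant: V₃ = V₂; T₃ = T₂·(P₃/P₂) = 219.8 K.

T₃ ≈ 220 K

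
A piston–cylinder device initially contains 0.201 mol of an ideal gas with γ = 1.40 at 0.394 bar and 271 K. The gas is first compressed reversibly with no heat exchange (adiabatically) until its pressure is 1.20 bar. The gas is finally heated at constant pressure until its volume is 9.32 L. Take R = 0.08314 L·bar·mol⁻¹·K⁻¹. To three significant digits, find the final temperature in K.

T₃ ≈ 669 K

From PV = nRT: V₁ = nRT₁/P₁ = 11.49 L.
Reversible adiabatic, γ = 1.40: T₂ = T₁·(P₂/P₁)^((γ−1)/γ) = 372.5 K; V₂ = V₁·(P₁/P₂)^(1/γ) = 5.188 L.
Isobaric, so V/T is constant: P₃ = P₂; T₃ = T₂·(V₃/V₂) = 669.3 K.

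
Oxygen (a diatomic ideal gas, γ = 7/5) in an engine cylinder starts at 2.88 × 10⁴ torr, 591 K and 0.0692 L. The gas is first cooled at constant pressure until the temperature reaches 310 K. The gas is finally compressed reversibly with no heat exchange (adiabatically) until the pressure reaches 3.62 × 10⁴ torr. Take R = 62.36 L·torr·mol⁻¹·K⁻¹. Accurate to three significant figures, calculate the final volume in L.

V₃ ≈ 0.0308 L

P constant ⇒ V ∝ T: P₂ = P₁; V₂ = V₁·(T₂/T₁) = 0.03630 L.
Reversible adiabatic, γ = 7/5: T₃ = T₂·(P₃/P₂)^((γ−1)/γ) = 330.9 K; V₃ = V₂·(P₂/P₃)^(1/γ) = 0.03083 L.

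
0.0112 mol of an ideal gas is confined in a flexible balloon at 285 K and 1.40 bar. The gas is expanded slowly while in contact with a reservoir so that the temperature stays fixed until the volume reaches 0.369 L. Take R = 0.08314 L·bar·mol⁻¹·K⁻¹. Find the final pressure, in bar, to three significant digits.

P₂ ≈ 0.719 bar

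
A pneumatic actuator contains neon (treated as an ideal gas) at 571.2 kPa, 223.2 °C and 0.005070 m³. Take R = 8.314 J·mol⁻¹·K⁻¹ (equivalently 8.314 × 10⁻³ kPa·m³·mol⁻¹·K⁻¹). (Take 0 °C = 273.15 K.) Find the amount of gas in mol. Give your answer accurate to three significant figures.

n ≈ 0.702 mol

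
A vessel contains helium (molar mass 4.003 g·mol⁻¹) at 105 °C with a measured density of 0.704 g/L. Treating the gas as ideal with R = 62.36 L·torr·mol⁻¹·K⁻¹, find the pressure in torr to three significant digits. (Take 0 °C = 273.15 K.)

ρ = PM/(RT) ⇒ P = ρRT/M = (0.704 × 62.36 × 378.1) / 4.003

P ≈ 4.15e+03 torr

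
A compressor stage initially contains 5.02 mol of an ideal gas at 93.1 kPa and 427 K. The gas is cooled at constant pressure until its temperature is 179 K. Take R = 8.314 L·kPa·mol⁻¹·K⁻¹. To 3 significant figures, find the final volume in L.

V₂ ≈ 80.2 L

From PV = nRT: V₁ = nRT₁/P₁ = 191.4 L.
Isobaric, so V/T is constant: P₂ = P₁; V₂ = V₁·(T₂/T₁) = 80.24 L.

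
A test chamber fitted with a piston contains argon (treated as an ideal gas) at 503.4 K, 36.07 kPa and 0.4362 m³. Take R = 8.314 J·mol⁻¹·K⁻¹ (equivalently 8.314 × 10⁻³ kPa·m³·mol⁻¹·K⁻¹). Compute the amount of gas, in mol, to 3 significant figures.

n ≈ 3.76 mol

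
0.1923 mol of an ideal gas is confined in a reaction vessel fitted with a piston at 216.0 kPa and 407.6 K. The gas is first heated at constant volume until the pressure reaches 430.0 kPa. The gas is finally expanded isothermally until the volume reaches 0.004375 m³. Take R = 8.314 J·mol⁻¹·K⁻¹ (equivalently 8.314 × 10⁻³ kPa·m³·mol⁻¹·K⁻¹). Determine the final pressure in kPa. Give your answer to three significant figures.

P₃ ≈ 297 kPa

From PV = nRT: V₁ = nRT₁/P₁ = 0.003017 m³.
V constant ⇒ P ∝ T: V₂ = V₁; T₂ = T₁·(P₂/P₁) = 811.4 K.
Isothermal, so P V is constant: T₃ = T₂; P₃ = P₂·(V₂/V₃) = 296.5 kPa.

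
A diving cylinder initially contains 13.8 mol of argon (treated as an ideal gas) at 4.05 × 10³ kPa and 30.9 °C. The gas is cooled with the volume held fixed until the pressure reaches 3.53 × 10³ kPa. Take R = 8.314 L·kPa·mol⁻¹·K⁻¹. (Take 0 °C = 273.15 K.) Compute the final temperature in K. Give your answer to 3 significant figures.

T₂ ≈ 265 K

Convert: T₁ = 304.0 K.
From PV = nRT: V₁ = nRT₁/P₁ = 8.613 L.
V constant ⇒ P ∝ T: V₂ = V₁; T₂ = T₁·(P₂/P₁) = 265.0 K.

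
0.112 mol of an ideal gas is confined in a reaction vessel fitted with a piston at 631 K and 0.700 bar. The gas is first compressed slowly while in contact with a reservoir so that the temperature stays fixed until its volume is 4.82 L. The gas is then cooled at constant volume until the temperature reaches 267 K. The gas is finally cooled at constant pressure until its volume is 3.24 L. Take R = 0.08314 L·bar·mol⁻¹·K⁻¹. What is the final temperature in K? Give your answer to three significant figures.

From PV = nRT: V₁ = nRT₁/P₁ = 8.394 L.
T constant ⇒ Boyle's law P V = const: T₂ = T₁; P₂ = P₁·(V₁/V₂) = 1.219 bar.
V constant ⇒ P ∝ T: V₃ = V₂; P₃ = P₂·(T₃/T₂) = 0.5158 bar.
P constant ⇒ V ∝ T: P₄ = P₃; T₄ = T₃·(V₄/V₃) = 179.5 K.

T₄ ≈ 179 K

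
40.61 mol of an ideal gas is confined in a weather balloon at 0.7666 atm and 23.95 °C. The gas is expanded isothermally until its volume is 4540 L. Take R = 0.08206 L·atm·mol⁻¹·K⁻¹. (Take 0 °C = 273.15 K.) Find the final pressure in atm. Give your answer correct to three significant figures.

P₂ ≈ 0.218 atm

Convert: T₁ = 297.1 K.
From PV = nRT: V₁ = nRT₁/P₁ = 1292 L.
T constant ⇒ Boyle's law P V = const: T₂ = T₁; P₂ = P₁·(V₁/V₂) = 0.2181 atm.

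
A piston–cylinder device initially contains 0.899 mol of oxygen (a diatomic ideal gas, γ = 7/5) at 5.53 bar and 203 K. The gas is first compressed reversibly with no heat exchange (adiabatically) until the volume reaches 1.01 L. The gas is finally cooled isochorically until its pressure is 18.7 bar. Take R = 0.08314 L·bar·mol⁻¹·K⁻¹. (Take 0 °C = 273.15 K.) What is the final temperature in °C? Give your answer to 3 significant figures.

T₃ ≈ -20.5 °C

From PV = nRT: V₁ = nRT₁/P₁ = 2.744 L.
Adiabatic (γ = 7/5), T V^(γ−1) and P V^γ constant: T₂ = T₁·(V₁/V₂)^(γ−1) = 302.8 K; P₂ = P₁·(V₁/V₂)^γ = 22.41 bar.
V constant ⇒ P ∝ T: V₃ = V₂; T₃ = T₂·(P₃/P₂) = 252.7 K.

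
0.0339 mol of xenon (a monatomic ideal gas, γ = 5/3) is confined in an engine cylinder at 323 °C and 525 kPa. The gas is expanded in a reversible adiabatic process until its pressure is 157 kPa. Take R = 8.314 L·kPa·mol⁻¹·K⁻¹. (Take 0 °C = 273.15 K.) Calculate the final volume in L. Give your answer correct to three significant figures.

V₂ ≈ 0.660 L

Convert: T₁ = 596.1 K.
From PV = nRT: V₁ = nRT₁/P₁ = 0.3200 L.
Reversible adiabatic, γ = 5/3: T₂ = T₁·(P₂/P₁)^((γ−1)/γ) = 367.8 K; V₂ = V₁·(P₁/P₂)^(1/γ) = 0.6603 L.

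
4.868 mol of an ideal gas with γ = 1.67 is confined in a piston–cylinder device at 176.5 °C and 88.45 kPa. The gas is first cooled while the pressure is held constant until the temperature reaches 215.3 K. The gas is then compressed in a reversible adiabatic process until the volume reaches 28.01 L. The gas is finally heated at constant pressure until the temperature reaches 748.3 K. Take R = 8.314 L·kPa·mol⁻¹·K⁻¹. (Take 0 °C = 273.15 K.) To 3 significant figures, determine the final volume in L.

V₄ ≈ 41.9 L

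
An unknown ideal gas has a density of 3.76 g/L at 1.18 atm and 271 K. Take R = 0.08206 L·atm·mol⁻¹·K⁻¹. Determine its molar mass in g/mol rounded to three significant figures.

M ≈ 70.9 g/mol

ρ = PM/(RT) ⇒ M = ρRT/P = (3.76 × 0.08206 × 271.0) / 1.18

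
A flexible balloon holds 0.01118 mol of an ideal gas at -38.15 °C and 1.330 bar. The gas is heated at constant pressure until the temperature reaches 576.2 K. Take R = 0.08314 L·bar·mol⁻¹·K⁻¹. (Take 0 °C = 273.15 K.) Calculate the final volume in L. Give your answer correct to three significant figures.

Convert: T₁ = 235.0 K.
From PV = nRT: V₁ = nRT₁/P₁ = 0.1642 L.
Isobaric, so V/T is constant: P₂ = P₁; V₂ = V₁·(T₂/T₁) = 0.4027 L.

V₂ ≈ 0.403 L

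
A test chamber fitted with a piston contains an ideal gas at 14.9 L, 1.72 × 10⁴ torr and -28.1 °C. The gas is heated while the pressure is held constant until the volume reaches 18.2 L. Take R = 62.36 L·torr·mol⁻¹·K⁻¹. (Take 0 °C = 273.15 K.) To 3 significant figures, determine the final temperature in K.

T₂ ≈ 299 K

Convert: T₁ = 245.0 K.
Isobaric, so V/T is constant: P₂ = P₁; T₂ = T₁·(V₂/V₁) = 299.3 K.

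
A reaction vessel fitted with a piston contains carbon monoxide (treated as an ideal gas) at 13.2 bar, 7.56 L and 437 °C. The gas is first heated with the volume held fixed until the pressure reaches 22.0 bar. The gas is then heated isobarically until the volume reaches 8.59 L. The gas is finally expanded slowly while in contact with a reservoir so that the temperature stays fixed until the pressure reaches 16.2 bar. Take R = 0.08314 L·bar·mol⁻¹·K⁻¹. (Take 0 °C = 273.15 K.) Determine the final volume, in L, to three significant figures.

V₄ ≈ 11.7 L

Convert: T₁ = 710.1 K.
V constant ⇒ P ∝ T: V₂ = V₁; T₂ = T₁·(P₂/P₁) = 1184 K.
P constant ⇒ V ∝ T: P₃ = P₂; T₃ = T₂·(V₃/V₂) = 1345 K.
T constant ⇒ Boyle's law P V = const: T₄ = T₃; V₄ = V₃·(P₃/P₄) = 11.67 L.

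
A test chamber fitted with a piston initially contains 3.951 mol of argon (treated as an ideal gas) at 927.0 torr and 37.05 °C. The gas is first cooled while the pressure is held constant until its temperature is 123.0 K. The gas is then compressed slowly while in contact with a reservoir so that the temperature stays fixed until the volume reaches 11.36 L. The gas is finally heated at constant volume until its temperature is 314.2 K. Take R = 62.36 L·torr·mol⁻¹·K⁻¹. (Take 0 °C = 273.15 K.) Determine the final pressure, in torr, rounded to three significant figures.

Convert: T₁ = 310.2 K.
From PV = nRT: V₁ = nRT₁/P₁ = 82.45 L.
P constant ⇒ V ∝ T: P₂ = P₁; V₂ = V₁·(T₂/T₁) = 32.69 L.
T constant ⇒ Boyle's law P V = const: T₃ = T₂; P₃ = P₂·(V₂/V₃) = 2668 torr.
Isochoric, so P/T is constant: V₄ = V₃; P₄ = P₃·(T₄/T₃) = 6815 torr.

P₄ ≈ 6.81e+03 torr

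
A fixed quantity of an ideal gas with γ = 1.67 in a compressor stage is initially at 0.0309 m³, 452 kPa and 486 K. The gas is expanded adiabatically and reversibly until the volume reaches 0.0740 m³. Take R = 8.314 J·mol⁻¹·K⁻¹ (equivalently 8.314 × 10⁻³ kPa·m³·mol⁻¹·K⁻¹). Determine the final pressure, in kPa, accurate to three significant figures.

P₂ ≈ 105 kPa

Adiabatic (γ = 1.67), T V^(γ−1) and P V^γ constant: T₂ = T₁·(V₁/V₂)^(γ−1) = 270.7 K; P₂ = P₁·(V₁/V₂)^γ = 105.1 kPa.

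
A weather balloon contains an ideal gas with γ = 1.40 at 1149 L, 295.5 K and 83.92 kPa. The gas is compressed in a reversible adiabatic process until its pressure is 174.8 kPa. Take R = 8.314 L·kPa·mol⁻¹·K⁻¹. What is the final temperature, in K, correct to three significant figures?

Reversible adiabatic, γ = 1.40: T₂ = T₁·(P₂/P₁)^((γ−1)/γ) = 364.4 K; V₂ = V₁·(P₁/P₂)^(1/γ) = 680.3 L.

T₂ ≈ 364 K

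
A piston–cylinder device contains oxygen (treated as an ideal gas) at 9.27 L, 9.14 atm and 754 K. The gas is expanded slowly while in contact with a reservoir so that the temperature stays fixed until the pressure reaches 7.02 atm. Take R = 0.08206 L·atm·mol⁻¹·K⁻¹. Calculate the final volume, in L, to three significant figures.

Isothermal, so P V is constant: T₂ = T₁; V₂ = V₁·(P₁/P₂) = 12.07 L.

V₂ ≈ 12.1 L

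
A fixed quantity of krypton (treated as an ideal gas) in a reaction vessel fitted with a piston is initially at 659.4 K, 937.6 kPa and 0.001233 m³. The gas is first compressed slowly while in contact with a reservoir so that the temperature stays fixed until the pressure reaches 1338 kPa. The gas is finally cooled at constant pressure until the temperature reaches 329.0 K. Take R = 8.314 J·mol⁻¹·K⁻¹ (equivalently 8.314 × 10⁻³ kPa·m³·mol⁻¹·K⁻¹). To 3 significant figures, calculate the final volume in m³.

Isothermal, so P V is constant: T₂ = T₁; V₂ = V₁·(P₁/P₂) = 0.0008640 m³.
Isobaric, so V/T is constant: P₃ = P₂; V₃ = V₂·(T₃/T₂) = 0.0004311 m³.

V₃ ≈ 0.000431 m³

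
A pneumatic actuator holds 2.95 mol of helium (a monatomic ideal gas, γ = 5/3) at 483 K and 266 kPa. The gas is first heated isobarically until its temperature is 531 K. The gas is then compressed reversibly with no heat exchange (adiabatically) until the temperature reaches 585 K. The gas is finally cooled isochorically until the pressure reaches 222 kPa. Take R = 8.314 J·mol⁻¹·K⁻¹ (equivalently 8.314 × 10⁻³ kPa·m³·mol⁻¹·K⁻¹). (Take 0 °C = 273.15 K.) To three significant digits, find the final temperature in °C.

From PV = nRT: V₁ = nRT₁/P₁ = 0.04453 m³.
P constant ⇒ V ∝ T: P₂ = P₁; V₂ = V₁·(T₂/T₁) = 0.04896 m³.
Reversible adiabatic, γ = 5/3: P₃ = P₂·(T₃/T₂)^(γ/(γ−1)) = 338.9 kPa; V₃ = V₂·(T₂/T₃)^(1/(γ−1)) = 0.04234 m³.
V constant ⇒ P ∝ T: V₄ = V₃; T₄ = T₃·(P₄/P₃) = 383.2 K.

T₄ ≈ 110 °C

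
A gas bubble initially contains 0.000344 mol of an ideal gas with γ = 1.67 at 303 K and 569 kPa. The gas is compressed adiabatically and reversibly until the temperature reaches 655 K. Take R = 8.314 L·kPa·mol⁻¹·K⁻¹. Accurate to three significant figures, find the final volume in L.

From PV = nRT: V₁ = nRT₁/P₁ = 0.001523 L.
Adiabatic (γ = 1.67), T V^(γ−1) and P V^γ constant: P₂ = P₁·(T₂/T₁)^(γ/(γ−1)) = 3887 kPa; V₂ = V₁·(T₁/T₂)^(1/(γ−1)) = 0.0004819 L.

V₂ ≈ 0.000482 L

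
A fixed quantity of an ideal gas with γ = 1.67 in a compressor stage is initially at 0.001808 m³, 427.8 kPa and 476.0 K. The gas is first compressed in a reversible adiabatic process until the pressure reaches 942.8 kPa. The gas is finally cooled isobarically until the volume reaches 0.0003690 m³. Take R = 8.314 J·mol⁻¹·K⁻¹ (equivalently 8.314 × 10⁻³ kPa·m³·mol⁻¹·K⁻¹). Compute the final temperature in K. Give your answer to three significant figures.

Adiabatic (γ = 1.67), T V^(γ−1) and P V^γ constant: T₂ = T₁·(P₂/P₁)^((γ−1)/γ) = 653.6 K; V₂ = V₁·(P₁/P₂)^(1/γ) = 0.001126 m³.
P constant ⇒ V ∝ T: P₃ = P₂; T₃ = T₂·(V₃/V₂) = 214.1 K.

T₃ ≈ 214 K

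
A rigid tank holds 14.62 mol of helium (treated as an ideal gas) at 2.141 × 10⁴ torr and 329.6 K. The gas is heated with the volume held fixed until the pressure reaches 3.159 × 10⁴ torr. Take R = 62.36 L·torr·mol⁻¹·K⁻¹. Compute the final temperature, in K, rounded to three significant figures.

From PV = nRT: V₁ = nRT₁/P₁ = 14.04 L.
V constant ⇒ P ∝ T: V₂ = V₁; T₂ = T₁·(P₂/P₁) = 486.3 K.

T₂ ≈ 486 K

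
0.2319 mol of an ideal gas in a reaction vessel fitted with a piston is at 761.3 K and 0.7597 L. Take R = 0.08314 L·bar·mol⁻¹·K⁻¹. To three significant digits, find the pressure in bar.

P ≈ 19.3 bar

PV = nRT ⇒ P = nRT/V = (0.2319 × 0.08314 × 761.3) / 0.7597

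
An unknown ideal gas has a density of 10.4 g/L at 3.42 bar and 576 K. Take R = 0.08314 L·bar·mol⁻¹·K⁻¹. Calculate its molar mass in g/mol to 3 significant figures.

M ≈ 146 g/mol

ρ = PM/(RT) ⇒ M = ρRT/P = (10.4 × 0.08314 × 576.0) / 3.42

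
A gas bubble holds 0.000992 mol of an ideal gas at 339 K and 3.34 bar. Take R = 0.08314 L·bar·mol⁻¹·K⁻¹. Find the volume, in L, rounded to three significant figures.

PV = nRT ⇒ V = nRT/P = (0.000992 × 0.08314 × 339) / 3.34

V ≈ 0.00837 L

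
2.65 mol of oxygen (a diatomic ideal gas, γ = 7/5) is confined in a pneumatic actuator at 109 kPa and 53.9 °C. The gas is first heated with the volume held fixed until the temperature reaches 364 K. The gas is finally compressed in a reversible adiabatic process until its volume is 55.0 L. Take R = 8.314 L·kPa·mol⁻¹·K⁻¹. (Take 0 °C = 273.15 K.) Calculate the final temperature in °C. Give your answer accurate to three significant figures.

T₃ ≈ 119 °C

Convert: T₁ = 327.0 K.
From PV = nRT: V₁ = nRT₁/P₁ = 66.11 L.
Isochoric, so P/T is constant: V₂ = V₁; P₂ = P₁·(T₂/T₁) = 121.3 kPa.
Adiabatic (γ = 7/5), T V^(γ−1) and P V^γ constant: T₃ = T₂·(V₂/V₃)^(γ−1) = 391.8 K; P₃ = P₂·(V₂/V₃)^γ = 156.9 kPa.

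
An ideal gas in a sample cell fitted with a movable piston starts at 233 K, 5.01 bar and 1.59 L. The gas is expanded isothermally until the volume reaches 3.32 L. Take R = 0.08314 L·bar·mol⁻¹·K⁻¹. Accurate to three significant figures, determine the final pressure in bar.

Isothermal, so P V is constant: T₂ = T₁; P₂ = P₁·(V₁/V₂) = 2.399 bar.

P₂ ≈ 2.40 bar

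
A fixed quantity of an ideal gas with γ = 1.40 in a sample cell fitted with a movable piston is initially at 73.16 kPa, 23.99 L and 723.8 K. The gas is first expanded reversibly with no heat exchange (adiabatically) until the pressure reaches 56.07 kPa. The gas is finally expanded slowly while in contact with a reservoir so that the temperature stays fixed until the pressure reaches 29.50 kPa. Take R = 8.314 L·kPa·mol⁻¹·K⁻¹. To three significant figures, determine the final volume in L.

Reversible adiabatic, γ = 1.40: T₂ = T₁·(P₂/P₁)^((γ−1)/γ) = 670.8 K; V₂ = V₁·(P₁/P₂)^(1/γ) = 29.01 L.
T constant ⇒ Boyle's law P V = const: T₃ = T₂; V₃ = V₂·(P₂/P₃) = 55.14 L.

V₃ ≈ 55.1 L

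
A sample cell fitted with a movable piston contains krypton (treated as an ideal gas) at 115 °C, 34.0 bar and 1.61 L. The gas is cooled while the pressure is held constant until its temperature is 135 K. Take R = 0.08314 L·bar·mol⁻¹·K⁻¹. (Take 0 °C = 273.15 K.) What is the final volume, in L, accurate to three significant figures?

Convert: T₁ = 388.1 K.
P constant ⇒ V ∝ T: P₂ = P₁; V₂ = V₁·(T₂/T₁) = 0.5600 L.

V₂ ≈ 0.560 L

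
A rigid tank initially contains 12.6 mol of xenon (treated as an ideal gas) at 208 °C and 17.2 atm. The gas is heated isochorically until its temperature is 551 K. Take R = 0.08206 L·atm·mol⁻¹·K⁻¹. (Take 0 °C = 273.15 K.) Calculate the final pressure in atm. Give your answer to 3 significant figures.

Convert: T₁ = 481.1 K.
From PV = nRT: V₁ = nRT₁/P₁ = 28.92 L.
Isochoric, so P/T is constant: V₂ = V₁; P₂ = P₁·(T₂/T₁) = 19.70 atm.

P₂ ≈ 19.7 atm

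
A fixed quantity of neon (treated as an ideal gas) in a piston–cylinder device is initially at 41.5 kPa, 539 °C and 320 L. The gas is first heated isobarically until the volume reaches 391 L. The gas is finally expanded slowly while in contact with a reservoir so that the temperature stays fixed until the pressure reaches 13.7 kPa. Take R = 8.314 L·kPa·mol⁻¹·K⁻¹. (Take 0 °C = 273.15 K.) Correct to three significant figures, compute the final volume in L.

Convert: T₁ = 812.1 K.
P constant ⇒ V ∝ T: P₂ = P₁; T₂ = T₁·(V₂/V₁) = 992.3 K.
T constant ⇒ Boyle's law P V = const: T₃ = T₂; V₃ = V₂·(P₂/P₃) = 1184 L.

V₃ ≈ 1.18e+03 L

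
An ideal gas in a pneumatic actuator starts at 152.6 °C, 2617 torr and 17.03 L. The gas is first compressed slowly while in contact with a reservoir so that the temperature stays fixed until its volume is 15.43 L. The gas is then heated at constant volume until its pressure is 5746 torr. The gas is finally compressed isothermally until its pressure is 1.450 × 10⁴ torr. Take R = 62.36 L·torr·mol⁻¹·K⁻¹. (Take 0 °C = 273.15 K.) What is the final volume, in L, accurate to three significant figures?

Convert: T₁ = 425.8 K.
T constant ⇒ Boyle's law P V = const: T₂ = T₁; P₂ = P₁·(V₁/V₂) = 2888 torr.
Isochoric, so P/T is constant: V₃ = V₂; T₃ = T₂·(P₃/P₂) = 847.0 K.
Isothermal, so P V is constant: T₄ = T₃; V₄ = V₃·(P₃/P₄) = 6.115 L.

V₄ ≈ 6.11 L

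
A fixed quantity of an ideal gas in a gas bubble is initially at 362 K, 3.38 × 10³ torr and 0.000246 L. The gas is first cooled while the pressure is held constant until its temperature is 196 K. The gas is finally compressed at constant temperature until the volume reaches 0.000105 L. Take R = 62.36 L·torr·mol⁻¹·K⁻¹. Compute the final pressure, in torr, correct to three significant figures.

P₃ ≈ 4.29e+03 torr

Isobaric, so V/T is constant: P₂ = P₁; V₂ = V₁·(T₂/T₁) = 0.0001332 L.
Isothermal, so P V is constant: T₃ = T₂; P₃ = P₂·(V₂/V₃) = 4288 torr.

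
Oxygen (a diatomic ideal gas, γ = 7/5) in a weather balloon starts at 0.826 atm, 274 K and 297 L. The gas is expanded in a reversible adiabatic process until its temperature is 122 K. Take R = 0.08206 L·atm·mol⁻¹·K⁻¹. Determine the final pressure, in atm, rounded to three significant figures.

Reversible adiabatic, γ = 7/5: P₂ = P₁·(T₂/T₁)^(γ/(γ−1)) = 0.04865 atm; V₂ = V₁·(T₁/T₂)^(1/(γ−1)) = 2245 L.

P₂ ≈ 0.0487 atm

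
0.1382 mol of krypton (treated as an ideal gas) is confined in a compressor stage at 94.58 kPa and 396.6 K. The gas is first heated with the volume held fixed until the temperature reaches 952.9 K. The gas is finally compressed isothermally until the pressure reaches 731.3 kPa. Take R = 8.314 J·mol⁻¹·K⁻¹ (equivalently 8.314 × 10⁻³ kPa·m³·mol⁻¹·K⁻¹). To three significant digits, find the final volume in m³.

V₃ ≈ 0.00150 m³

From PV = nRT: V₁ = nRT₁/P₁ = 0.004818 m³.
Isochoric, so P/T is constant: V₂ = V₁; P₂ = P₁·(T₂/T₁) = 227.2 kPa.
T constant ⇒ Boyle's law P V = const: T₃ = T₂; V₃ = V₂·(P₂/P₃) = 0.001497 m³.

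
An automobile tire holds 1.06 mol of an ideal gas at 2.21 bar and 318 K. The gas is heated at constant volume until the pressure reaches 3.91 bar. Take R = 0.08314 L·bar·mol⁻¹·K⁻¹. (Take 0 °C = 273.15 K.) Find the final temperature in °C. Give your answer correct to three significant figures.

From PV = nRT: V₁ = nRT₁/P₁ = 12.68 L.
V constant ⇒ P ∝ T: V₂ = V₁; T₂ = T₁·(P₂/P₁) = 562.6 K.

T₂ ≈ 289 °C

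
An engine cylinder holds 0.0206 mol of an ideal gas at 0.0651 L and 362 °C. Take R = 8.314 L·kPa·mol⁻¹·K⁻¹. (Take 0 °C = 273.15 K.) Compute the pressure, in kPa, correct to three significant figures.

P ≈ 1.67e+03 kPa

Convert: T = 635.15 K.
PV = nRT ⇒ P = nRT/V = (0.0206 × 8.314 × 635.15) / 0.0651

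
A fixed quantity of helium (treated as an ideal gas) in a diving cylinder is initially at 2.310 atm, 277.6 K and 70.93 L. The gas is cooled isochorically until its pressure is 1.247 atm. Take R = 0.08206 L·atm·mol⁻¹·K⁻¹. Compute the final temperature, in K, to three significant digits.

V constant ⇒ P ∝ T: V₂ = V₁; T₂ = T₁·(P₂/P₁) = 149.9 K.

T₂ ≈ 150 K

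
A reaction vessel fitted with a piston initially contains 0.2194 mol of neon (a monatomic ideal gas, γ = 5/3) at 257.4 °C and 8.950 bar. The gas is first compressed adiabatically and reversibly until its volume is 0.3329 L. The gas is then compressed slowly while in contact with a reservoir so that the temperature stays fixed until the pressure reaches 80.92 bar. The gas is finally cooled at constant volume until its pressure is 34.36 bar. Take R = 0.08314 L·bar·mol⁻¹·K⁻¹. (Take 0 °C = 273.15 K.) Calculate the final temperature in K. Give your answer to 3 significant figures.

T₄ ≈ 494 K

Convert: T₁ = 530.5 K.
From PV = nRT: V₁ = nRT₁/P₁ = 1.081 L.
Adiabatic (γ = 5/3), T V^(γ−1) and P V^γ constant: T₂ = T₁·(V₁/V₂)^(γ−1) = 1164 K; P₂ = P₁·(V₁/V₂)^γ = 63.76 bar.
T constant ⇒ Boyle's law P V = const: T₃ = T₂; V₃ = V₂·(P₂/P₃) = 0.2623 L.
V constant ⇒ P ∝ T: V₄ = V₃; T₄ = T₃·(P₄/P₃) = 494.1 K.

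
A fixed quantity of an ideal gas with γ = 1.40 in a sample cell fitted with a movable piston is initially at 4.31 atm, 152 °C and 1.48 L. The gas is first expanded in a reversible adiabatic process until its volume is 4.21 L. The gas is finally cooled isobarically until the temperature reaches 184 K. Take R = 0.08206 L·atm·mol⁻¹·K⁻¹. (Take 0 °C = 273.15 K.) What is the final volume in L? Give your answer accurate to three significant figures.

Convert: T₁ = 425.1 K.
Adiabatic (γ = 1.40), T V^(γ−1) and P V^γ constant: T₂ = T₁·(V₁/V₂)^(γ−1) = 279.9 K; P₂ = P₁·(V₁/V₂)^γ = 0.9974 atm.
P constant ⇒ V ∝ T: P₃ = P₂; V₃ = V₂·(T₃/T₂) = 2.768 L.

V₃ ≈ 2.77 L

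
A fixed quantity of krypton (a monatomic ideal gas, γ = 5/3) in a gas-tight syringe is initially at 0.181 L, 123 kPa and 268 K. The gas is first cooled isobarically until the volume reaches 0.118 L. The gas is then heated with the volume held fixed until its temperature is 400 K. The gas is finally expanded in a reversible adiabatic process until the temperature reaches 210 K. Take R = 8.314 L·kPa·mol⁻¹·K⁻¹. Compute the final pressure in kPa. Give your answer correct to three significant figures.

P₄ ≈ 56.2 kPa

Isobaric, so V/T is constant: P₂ = P₁; T₂ = T₁·(V₂/V₁) = 174.7 K.
V constant ⇒ P ∝ T: V₃ = V₂; P₃ = P₂·(T₃/T₂) = 281.6 kPa.
Adiabatic (γ = 5/3), T V^(γ−1) and P V^γ constant: P₄ = P₃·(T₄/T₃)^(γ/(γ−1)) = 56.24 kPa; V₄ = V₃·(T₃/T₄)^(1/(γ−1)) = 0.3102 L.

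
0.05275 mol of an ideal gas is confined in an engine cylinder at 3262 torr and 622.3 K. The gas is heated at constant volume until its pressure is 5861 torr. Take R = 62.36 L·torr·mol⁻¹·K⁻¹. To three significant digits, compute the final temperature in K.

From PV = nRT: V₁ = nRT₁/P₁ = 0.6275 L.
Isochoric, so P/T is constant: V₂ = V₁; T₂ = T₁·(P₂/P₁) = 1118 K.

T₂ ≈ 1.12e+03 K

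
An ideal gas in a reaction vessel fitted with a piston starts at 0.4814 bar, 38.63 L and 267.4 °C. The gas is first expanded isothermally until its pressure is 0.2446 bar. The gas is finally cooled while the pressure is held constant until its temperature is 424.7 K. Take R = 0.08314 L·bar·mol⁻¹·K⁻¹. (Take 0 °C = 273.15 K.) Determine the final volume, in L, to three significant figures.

Convert: T₁ = 540.5 K.
T constant ⇒ Boyle's law P V = const: T₂ = T₁; V₂ = V₁·(P₁/P₂) = 76.03 L.
Isobaric, so V/T is constant: P₃ = P₂; V₃ = V₂·(T₃/T₂) = 59.73 L.

V₃ ≈ 59.7 L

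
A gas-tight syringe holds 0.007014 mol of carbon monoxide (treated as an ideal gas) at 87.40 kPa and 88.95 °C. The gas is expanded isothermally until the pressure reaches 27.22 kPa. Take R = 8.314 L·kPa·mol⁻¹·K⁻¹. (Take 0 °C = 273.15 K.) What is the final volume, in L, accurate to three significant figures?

Convert: T₁ = 362.1 K.
From PV = nRT: V₁ = nRT₁/P₁ = 0.2416 L.
Isothermal, so P V is constant: T₂ = T₁; V₂ = V₁·(P₁/P₂) = 0.7757 L.

V₂ ≈ 0.776 L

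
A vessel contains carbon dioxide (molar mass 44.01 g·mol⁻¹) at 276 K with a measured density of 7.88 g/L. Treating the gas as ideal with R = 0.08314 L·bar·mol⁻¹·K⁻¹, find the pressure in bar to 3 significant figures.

P ≈ 4.11 bar

ρ = PM/(RT) ⇒ P = ρRT/M = (7.88 × 0.08314 × 276.0) / 44.01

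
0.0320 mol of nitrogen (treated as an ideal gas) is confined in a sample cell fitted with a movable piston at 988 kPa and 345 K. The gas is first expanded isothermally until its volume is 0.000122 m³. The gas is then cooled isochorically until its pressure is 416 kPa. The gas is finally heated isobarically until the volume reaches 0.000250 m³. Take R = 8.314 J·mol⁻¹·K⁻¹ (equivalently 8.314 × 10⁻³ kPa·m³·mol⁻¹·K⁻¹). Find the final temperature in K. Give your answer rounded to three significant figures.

T₄ ≈ 391 K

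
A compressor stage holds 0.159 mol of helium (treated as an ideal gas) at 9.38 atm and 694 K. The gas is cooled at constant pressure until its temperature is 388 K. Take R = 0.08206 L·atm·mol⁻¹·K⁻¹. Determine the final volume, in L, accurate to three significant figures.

V₂ ≈ 0.540 L

From PV = nRT: V₁ = nRT₁/P₁ = 0.9654 L.
Isobaric, so V/T is constant: P₂ = P₁; V₂ = V₁·(T₂/T₁) = 0.5397 L.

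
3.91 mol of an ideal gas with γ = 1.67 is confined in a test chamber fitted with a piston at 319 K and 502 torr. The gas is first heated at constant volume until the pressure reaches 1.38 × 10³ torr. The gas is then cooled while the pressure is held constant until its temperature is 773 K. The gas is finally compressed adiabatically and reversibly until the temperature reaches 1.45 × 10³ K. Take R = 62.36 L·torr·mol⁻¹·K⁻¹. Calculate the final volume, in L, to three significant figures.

V₄ ≈ 53.4 L

From PV = nRT: V₁ = nRT₁/P₁ = 154.9 L.
Isochoric, so P/T is constant: V₂ = V₁; T₂ = T₁·(P₂/P₁) = 876.9 K.
Isobaric, so V/T is constant: P₃ = P₂; V₃ = V₂·(T₃/T₂) = 136.6 L.
Adiabatic (γ = 1.67), T V^(γ−1) and P V^γ constant: P₄ = P₃·(T₄/T₃)^(γ/(γ−1)) = 6619 torr; V₄ = V₃·(T₃/T₄)^(1/(γ−1)) = 53.41 L.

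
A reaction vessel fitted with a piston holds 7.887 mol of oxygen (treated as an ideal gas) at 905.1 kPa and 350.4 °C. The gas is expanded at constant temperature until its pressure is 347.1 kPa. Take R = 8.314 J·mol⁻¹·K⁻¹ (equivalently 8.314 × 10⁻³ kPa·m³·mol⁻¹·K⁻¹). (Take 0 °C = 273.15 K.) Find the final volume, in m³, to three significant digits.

V₂ ≈ 0.118 m³

Convert: T₁ = 623.5 K.
From PV = nRT: V₁ = nRT₁/P₁ = 0.04517 m³.
T constant ⇒ Boyle's law P V = const: T₂ = T₁; V₂ = V₁·(P₁/P₂) = 0.1178 m³.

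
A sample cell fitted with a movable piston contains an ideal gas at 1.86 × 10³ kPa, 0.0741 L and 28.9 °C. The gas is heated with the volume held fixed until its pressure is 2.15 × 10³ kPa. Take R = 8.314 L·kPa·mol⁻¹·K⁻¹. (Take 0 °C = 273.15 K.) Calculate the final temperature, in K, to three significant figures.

T₂ ≈ 349 K

Convert: T₁ = 302.0 K.
Isochoric, so P/T is constant: V₂ = V₁; T₂ = T₁·(P₂/P₁) = 349.1 K.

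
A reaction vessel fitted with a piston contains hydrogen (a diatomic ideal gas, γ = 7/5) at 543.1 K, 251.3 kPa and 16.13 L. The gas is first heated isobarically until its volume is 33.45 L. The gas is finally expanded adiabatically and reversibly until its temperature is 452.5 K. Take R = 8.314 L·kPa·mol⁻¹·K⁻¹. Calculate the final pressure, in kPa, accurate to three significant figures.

Isobaric, so V/T is constant: P₂ = P₁; T₂ = T₁·(V₂/V₁) = 1126 K.
Reversible adiabatic, γ = 7/5: P₃ = P₂·(T₃/T₂)^(γ/(γ−1)) = 10.33 kPa; V₃ = V₂·(T₂/T₃)^(1/(γ−1)) = 326.9 L.

P₃ ≈ 10.3 kPa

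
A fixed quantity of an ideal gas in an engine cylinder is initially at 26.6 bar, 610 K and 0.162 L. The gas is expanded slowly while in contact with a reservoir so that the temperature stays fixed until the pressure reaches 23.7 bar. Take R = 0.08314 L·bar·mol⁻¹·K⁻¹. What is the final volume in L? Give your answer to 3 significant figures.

V₂ ≈ 0.182 L

T constant ⇒ Boyle's law P V = const: T₂ = T₁; V₂ = V₁·(P₁/P₂) = 0.1818 L.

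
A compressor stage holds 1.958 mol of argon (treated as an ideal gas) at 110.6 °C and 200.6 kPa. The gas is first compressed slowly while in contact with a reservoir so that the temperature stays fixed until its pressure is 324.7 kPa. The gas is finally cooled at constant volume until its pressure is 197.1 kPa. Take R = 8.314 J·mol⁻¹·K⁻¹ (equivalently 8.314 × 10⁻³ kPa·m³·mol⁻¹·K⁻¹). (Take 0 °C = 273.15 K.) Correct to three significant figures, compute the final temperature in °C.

T₃ ≈ -40.2 °C

Convert: T₁ = 383.8 K.
From PV = nRT: V₁ = nRT₁/P₁ = 0.03114 m³.
T constant ⇒ Boyle's law P V = const: T₂ = T₁; V₂ = V₁·(P₁/P₂) = 0.01924 m³.
V constant ⇒ P ∝ T: V₃ = V₂; T₃ = T₂·(P₃/P₂) = 232.9 K.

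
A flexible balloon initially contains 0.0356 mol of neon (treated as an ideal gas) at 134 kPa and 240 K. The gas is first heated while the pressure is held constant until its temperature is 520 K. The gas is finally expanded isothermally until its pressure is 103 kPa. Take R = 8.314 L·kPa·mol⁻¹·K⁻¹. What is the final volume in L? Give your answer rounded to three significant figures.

V₃ ≈ 1.49 L

From PV = nRT: V₁ = nRT₁/P₁ = 0.5301 L.
Isobaric, so V/T is constant: P₂ = P₁; V₂ = V₁·(T₂/T₁) = 1.149 L.
Isothermal, so P V is constant: T₃ = T₂; V₃ = V₂·(P₂/P₃) = 1.494 L.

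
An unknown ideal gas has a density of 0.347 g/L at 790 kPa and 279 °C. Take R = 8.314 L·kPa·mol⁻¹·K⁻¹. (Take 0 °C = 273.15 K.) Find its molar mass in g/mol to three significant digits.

M ≈ 2.02 g/mol

ρ = PM/(RT) ⇒ M = ρRT/P = (0.347 × 8.314 × 552.1) / 790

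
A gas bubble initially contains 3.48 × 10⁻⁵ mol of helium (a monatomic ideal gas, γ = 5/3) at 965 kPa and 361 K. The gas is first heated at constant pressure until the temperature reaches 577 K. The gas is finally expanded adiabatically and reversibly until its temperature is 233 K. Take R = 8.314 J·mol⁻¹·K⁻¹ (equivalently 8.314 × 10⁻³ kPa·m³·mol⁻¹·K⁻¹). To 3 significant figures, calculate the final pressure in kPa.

P₃ ≈ 100 kPa

From PV = nRT: V₁ = nRT₁/P₁ = 1.082e-07 m³.
Isobaric, so V/T is constant: P₂ = P₁; V₂ = V₁·(T₂/T₁) = 1.730e-07 m³.
Reversible adiabatic, γ = 5/3: P₃ = P₂·(T₃/T₂)^(γ/(γ−1)) = 99.99 kPa; V₃ = V₂·(T₂/T₃)^(1/(γ−1)) = 6.742e-07 m³.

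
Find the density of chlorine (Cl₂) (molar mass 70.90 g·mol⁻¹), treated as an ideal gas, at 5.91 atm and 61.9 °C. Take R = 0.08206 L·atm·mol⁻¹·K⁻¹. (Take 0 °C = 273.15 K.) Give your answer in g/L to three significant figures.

ρ = PM/(RT) = (5.91 × 70.90) / (0.08206 × 335.0)

ρ ≈ 15.2 g/L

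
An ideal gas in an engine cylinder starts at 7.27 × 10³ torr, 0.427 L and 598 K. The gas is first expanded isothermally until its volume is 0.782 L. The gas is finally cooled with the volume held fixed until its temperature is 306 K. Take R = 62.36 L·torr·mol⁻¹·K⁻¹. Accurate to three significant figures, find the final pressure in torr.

P₃ ≈ 2.03e+03 torr

Isothermal, so P V is constant: T₂ = T₁; P₂ = P₁·(V₁/V₂) = 3970 torr.
Isochoric, so P/T is constant: V₃ = V₂; P₃ = P₂·(T₃/T₂) = 2031 torr.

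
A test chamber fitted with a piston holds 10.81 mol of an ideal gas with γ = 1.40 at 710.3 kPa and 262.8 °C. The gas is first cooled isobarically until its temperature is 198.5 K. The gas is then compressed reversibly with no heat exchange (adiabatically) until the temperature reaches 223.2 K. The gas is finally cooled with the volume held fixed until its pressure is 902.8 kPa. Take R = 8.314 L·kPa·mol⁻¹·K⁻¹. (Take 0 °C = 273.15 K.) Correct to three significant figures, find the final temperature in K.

T₄ ≈ 188 K

Convert: T₁ = 536.0 K.
From PV = nRT: V₁ = nRT₁/P₁ = 67.81 L.
P constant ⇒ V ∝ T: P₂ = P₁; V₂ = V₁·(T₂/T₁) = 25.12 L.
Reversible adiabatic, γ = 1.40: P₃ = P₂·(T₃/T₂)^(γ/(γ−1)) = 1071 kPa; V₃ = V₂·(T₂/T₃)^(1/(γ−1)) = 18.73 L.
V constant ⇒ P ∝ T: V₄ = V₃; T₄ = T₃·(P₄/P₃) = 188.2 K.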